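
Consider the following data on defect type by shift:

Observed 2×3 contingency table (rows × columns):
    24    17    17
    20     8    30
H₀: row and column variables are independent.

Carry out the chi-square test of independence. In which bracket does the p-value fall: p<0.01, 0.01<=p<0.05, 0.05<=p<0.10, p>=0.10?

p-value bracket: 0.01<=p<0.05

Row totals [58, 58], col totals [44, 25, 47], n=116
χ² = (24−22.00)²/22.00 + (17−12.50)²/12.50 + (17−23.50)²/23.50 + (20−22.00)²/22.00 + (8−12.50)²/12.50 + (30−23.50)²/23.50 = 7.1994
df = 2
p-value (upper-tail) = 0.02733
→ bracket: 0.01<=p<0.05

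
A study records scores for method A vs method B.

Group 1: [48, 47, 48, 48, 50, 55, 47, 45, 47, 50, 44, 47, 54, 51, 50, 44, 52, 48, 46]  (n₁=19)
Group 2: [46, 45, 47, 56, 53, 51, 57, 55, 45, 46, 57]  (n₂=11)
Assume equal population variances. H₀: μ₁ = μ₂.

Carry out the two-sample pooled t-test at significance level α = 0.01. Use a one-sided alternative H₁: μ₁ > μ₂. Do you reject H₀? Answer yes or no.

reject H₀: no

x̄₁=48.474, s₁=3.044, n₁=19
x̄₂=50.727, s₂=5.042, n₂=11
s_p² = [18·3.044² + 10·5.042²]/28 = 15.0328
SE = √(s_p²·(1/19+1/11)) = 1.4690
t = (48.474−50.727)/1.4690 = -1.5341
df = 28
p-value (one-sided, H₁ greater) = 0.93189
At α=0.01: p ≥ α → fail to reject H₀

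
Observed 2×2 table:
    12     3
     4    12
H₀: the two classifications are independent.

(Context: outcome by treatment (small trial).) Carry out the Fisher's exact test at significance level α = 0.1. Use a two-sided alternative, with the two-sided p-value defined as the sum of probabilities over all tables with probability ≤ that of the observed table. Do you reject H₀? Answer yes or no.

reject H₀: yes

Margins: r₁=15, r₂=16, c₁=16, c₂=15, n=31
p_obs = C(15,12)·C(16,4)/C(31,16); sum pmf over tables with pmf ≤ p_obs
p-value (two-sided) = 0.00385
At α=0.1: p < α → reject H₀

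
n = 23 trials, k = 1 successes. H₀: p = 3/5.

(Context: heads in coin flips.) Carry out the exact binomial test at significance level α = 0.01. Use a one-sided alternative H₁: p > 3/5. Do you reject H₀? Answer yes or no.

Exact binomial: n=23, k=1, p₀=3/5=0.6000
P(X≥1) from Σ C(n,i)·p₀^i·(1−p₀)^(n−i)
p-value (one-sided, H₁ greater) = 1.00000
At α=0.01: p ≥ α → fail to reject H₀

reject H₀: no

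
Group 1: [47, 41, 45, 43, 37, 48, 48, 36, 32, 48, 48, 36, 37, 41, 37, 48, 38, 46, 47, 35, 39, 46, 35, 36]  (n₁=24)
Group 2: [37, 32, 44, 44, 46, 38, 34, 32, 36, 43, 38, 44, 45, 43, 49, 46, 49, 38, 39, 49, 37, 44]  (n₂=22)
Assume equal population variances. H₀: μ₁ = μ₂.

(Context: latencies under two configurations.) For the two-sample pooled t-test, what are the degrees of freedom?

df = n₁ + n₂ − 2 = 24 + 22 − 2 = 44

degrees of freedom = 44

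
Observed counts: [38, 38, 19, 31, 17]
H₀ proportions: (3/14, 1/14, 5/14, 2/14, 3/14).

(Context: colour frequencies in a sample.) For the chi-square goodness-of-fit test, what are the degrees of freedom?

degrees of freedom = 4

df = k − 1 = 5 − 1 = 4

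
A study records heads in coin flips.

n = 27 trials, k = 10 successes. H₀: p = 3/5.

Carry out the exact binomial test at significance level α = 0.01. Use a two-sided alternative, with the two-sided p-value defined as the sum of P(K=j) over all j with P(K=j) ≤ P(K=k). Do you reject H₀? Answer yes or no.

reject H₀: no

Exact binomial: n=27, k=10, p₀=3/5=0.6000
P(X=j) = C(n,j)·p₀^j·(1−p₀)^(n−j); p = Σ P(X=j) over j with P(X=j) ≤ P(X=10)
p-value (two-sided) = 0.01800
At α=0.01: p ≥ α → fail to reject H₀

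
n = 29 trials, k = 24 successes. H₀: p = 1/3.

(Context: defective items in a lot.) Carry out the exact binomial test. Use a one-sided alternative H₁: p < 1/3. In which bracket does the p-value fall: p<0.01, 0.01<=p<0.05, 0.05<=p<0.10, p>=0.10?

Exact binomial: n=29, k=24, p₀=1/3=0.3333
P(X≤24) from Σ C(n,i)·p₀^i·(1−p₀)^(n−i)
p-value (one-sided, H₁ less) = 1.00000
→ bracket: p>=0.10

p-value bracket: p>=0.10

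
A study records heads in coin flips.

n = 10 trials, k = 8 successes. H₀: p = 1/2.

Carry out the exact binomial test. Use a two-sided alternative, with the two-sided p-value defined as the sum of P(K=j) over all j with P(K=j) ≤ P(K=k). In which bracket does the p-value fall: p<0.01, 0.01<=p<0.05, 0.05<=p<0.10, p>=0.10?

Exact binomial: n=10, k=8, p₀=1/2=0.5000
P(X=j) = C(n,j)·p₀^j·(1−p₀)^(n−j); p = Σ P(X=j) over j with P(X=j) ≤ P(X=8)
p-value (two-sided) = 0.10938
→ bracket: p>=0.10

p-value bracket: p>=0.10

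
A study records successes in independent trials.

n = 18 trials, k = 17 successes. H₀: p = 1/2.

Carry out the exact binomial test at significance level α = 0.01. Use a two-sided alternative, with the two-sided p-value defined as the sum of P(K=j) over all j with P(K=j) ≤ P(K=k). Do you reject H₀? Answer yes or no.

reject H₀: yes

Exact binomial: n=18, k=17, p₀=1/2=0.5000
P(X=j) = C(n,j)·p₀^j·(1−p₀)^(n−j); p = Σ P(X=j) over j with P(X=j) ≤ P(X=17)
p-value (two-sided) = 0.00014
At α=0.01: p < α → reject H₀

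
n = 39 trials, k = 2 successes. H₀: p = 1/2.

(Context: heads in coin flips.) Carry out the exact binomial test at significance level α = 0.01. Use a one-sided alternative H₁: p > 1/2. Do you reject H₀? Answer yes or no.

Exact binomial: n=39, k=2, p₀=1/2=0.5000
P(X≥2) from Σ C(n,i)·p₀^i·(1−p₀)^(n−i)
p-value (one-sided, H₁ greater) = 1.00000
At α=0.01: p ≥ α → fail to reject H₀

reject H₀: no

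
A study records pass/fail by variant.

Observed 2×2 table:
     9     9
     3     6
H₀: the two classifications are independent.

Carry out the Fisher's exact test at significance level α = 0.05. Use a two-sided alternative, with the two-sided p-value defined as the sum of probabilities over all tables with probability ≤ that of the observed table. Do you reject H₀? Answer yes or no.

Margins: r₁=18, r₂=9, c₁=12, c₂=15, n=27
p_obs = C(18,9)·C(9,3)/C(27,12); sum pmf over tables with pmf ≤ p_obs
p-value (two-sided) = 0.68284
At α=0.05: p ≥ α → fail to reject H₀

reject H₀: no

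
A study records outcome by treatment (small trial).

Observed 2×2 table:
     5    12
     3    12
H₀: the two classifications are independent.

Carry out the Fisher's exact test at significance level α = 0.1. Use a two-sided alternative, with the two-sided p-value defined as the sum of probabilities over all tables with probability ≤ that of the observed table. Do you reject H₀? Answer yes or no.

reject H₀: no

Margins: r₁=17, r₂=15, c₁=8, c₂=24, n=32
p_obs = C(17,5)·C(15,3)/C(32,8); sum pmf over tables with pmf ≤ p_obs
p-value (two-sided) = 0.69114
At α=0.1: p ≥ α → fail to reject H₀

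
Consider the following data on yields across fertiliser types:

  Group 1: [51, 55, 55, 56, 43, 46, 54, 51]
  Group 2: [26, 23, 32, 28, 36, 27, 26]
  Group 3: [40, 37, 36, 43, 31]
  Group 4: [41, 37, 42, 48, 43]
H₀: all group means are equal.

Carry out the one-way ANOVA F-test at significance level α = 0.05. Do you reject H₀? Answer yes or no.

Group means [51.38, 28.29, 37.40, 42.20], grand mean 40.280
SSB = Σnᵢ(x̄ᵢ−x̄)² = 2051.736; SSW = ΣΣ(x−x̄ᵢ)² = 411.304
MSB = 2051.736/3 = 683.9121; MSW = 411.304/21 = 19.5859
F = MSB/MSW = 34.9186
df = (3, 21)
p-value (upper-tail) = 0.00000
At α=0.05: p < α → reject H₀

reject H₀: yes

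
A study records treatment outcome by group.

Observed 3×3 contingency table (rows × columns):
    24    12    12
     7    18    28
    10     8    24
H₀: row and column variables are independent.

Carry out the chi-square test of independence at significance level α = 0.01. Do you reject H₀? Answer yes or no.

Row totals [48, 53, 42], col totals [41, 38, 64], n=143
χ² = (24−13.76)²/13.76 + (12−12.76)²/12.76 + (12−21.48)²/21.48 + (7−15.20)²/15.20 + (18−14.08)²/14.08 + (28−23.72)²/23.72 + (10−12.04)²/12.04 + (8−11.16)²/11.16 + (24−18.80)²/18.80 = 20.8092
df = 4
p-value (upper-tail) = 0.00035
At α=0.01: p < α → reject H₀

reject H₀: yes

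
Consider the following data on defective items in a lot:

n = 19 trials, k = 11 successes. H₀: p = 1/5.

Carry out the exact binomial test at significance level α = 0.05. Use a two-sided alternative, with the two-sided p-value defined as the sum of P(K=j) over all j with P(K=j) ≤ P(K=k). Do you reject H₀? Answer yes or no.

Exact binomial: n=19, k=11, p₀=1/5=0.2000
P(X=j) = C(n,j)·p₀^j·(1−p₀)^(n−j); p = Σ P(X=j) over j with P(X=j) ≤ P(X=11)
p-value (two-sided) = 0.00031
At α=0.05: p < α → reject H₀

reject H₀: yes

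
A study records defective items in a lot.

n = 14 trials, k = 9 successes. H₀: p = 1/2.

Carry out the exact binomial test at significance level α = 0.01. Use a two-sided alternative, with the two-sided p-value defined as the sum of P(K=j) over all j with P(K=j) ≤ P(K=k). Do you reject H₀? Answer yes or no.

Exact binomial: n=14, k=9, p₀=1/2=0.5000
P(X=j) = C(n,j)·p₀^j·(1−p₀)^(n−j); p = Σ P(X=j) over j with P(X=j) ≤ P(X=9)
p-value (two-sided) = 0.42395
At α=0.01: p ≥ α → fail to reject H₀

reject H₀: no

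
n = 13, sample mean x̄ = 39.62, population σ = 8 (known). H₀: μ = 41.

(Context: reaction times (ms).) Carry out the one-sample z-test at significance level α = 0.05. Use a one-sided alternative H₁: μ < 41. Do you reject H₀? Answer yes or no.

SE = σ/√n = 8/√13 = 2.2188
z = (x̄−μ₀)/SE = (39.62−41)/2.2188 = -0.6220
p-value (one-sided, H₁ less) = 0.26698
At α=0.05: p ≥ α → fail to reject H₀

reject H₀: no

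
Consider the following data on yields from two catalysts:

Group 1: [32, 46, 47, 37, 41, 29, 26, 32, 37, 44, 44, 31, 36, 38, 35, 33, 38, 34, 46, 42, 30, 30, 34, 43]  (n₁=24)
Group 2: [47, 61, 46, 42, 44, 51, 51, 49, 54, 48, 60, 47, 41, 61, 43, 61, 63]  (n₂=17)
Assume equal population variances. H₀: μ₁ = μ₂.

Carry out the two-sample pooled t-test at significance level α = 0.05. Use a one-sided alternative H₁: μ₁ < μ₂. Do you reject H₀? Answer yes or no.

reject H₀: yes

x̄₁=36.875, s₁=6.067, n₁=24
x̄₂=51.118, s₂=7.491, n₂=17
s_p² = [23·6.067² + 16·7.491²]/39 = 44.7279
SE = √(s_p²·(1/24+1/17)) = 2.1201
t = (36.875−51.118)/2.1201 = -6.7180
df = 39
p-value (one-sided, H₁ less) = 0.00000
At α=0.05: p < α → reject H₀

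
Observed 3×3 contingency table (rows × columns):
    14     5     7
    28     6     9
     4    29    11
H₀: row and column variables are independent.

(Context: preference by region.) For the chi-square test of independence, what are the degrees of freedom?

degrees of freedom = 4

df = (r−1)(c−1) = (3−1)·(3−1) = 4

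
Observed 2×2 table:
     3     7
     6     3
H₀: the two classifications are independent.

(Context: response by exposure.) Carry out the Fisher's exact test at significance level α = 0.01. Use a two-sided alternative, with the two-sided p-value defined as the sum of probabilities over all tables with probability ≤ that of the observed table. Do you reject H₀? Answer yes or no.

Margins: r₁=10, r₂=9, c₁=9, c₂=10, n=19
p_obs = C(10,3)·C(9,6)/C(19,9); sum pmf over tables with pmf ≤ p_obs
p-value (two-sided) = 0.17890
At α=0.01: p ≥ α → fail to reject H₀

reject H₀: no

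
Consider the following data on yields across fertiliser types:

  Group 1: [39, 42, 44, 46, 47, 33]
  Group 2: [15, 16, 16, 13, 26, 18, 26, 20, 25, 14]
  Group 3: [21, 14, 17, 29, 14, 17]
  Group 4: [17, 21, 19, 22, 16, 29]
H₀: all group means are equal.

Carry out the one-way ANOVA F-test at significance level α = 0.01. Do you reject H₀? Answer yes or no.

reject H₀: yes

Group means [41.83, 18.90, 18.67, 20.67], grand mean 24.143
SSB = Σnᵢ(x̄ᵢ−x̄)² = 2405.029; SSW = ΣΣ(x−x̄ᵢ)² = 636.400
MSB = 2405.029/3 = 801.6762; MSW = 636.400/24 = 26.5167
F = MSB/MSW = 30.2329
df = (3, 24)
p-value (upper-tail) = 0.00000
At α=0.01: p < α → reject H₀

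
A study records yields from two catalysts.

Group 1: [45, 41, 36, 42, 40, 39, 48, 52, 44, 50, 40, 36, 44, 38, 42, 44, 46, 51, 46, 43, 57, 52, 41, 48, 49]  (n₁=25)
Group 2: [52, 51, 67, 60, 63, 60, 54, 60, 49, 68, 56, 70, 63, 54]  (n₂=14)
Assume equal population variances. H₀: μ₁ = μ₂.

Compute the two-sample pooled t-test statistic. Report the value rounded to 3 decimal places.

test statistic = -7.446

x̄₁=44.560, s₁=5.355, n₁=25
x̄₂=59.071, s₂=6.639, n₂=14
s_p² = [24·5.355² + 13·6.639²]/37 = 34.0835
SE = √(s_p²·(1/25+1/14)) = 1.9488
t = (44.560−59.071)/1.9488 = -7.4463
df = 37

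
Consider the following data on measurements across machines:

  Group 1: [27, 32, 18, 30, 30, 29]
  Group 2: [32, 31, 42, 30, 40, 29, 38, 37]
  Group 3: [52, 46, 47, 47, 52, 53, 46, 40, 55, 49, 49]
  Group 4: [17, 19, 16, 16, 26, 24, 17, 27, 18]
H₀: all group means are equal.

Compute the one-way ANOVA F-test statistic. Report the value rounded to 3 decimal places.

test statistic = 69.733

Group means [27.67, 34.88, 48.73, 20.00], grand mean 34.147
SSB = Σnᵢ(x̄ᵢ−x̄)² = 4395.875; SSW = ΣΣ(x−x̄ᵢ)² = 630.390
MSB = 4395.875/3 = 1465.2915; MSW = 630.390/30 = 21.0130
F = MSB/MSW = 69.7326
df = (3, 30)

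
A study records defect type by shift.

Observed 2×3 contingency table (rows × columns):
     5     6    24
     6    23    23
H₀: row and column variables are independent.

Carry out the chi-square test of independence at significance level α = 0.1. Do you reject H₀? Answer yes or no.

Row totals [35, 52], col totals [11, 29, 47], n=87
χ² = (5−4.43)²/4.43 + (6−11.67)²/11.67 + (24−18.91)²/18.91 + (6−6.57)²/6.57 + (23−17.33)²/17.33 + (23−28.09)²/28.09 = 7.0241
df = 2
p-value (upper-tail) = 0.02984
At α=0.1: p < α → reject H₀

reject H₀: yes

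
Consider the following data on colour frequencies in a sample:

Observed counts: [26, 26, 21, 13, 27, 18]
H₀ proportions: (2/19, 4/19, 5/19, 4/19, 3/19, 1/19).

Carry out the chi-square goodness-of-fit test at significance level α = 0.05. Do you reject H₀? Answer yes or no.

n = 131; E_i = n·p_i = [13.79, 27.58, 34.47, 27.58, 20.68, 6.89]
χ² = (26−13.79)²/13.79 + (26−27.58)²/27.58 + (21−34.47)²/34.47 + (13−27.58)²/27.58 + (27−20.68)²/20.68 + (18−6.89)²/6.89 = 43.6912
df = 5
p-value (upper-tail) = 0.00000
At α=0.05: p < α → reject H₀

reject H₀: yes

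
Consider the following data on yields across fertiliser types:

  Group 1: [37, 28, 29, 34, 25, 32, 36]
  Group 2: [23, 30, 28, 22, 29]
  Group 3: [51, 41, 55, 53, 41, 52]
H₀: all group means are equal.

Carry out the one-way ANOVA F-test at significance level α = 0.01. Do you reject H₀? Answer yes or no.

reject H₀: yes

Group means [31.57, 26.40, 48.83], grand mean 35.889
SSB = Σnᵢ(x̄ᵢ−x̄)² = 1586.030; SSW = ΣΣ(x−x̄ᵢ)² = 363.748
MSB = 1586.030/2 = 793.0151; MSW = 363.748/15 = 24.2498
F = MSB/MSW = 32.7019
df = (2, 15)
p-value (upper-tail) = 0.00000
At α=0.01: p < α → reject H₀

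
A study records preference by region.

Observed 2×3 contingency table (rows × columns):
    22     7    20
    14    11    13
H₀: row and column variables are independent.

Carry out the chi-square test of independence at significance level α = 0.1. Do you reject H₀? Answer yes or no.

Row totals [49, 38], col totals [36, 18, 33], n=87
χ² = (22−20.28)²/20.28 + (7−10.14)²/10.14 + (20−18.59)²/18.59 + (14−15.72)²/15.72 + (11−7.86)²/7.86 + (13−14.41)²/14.41 = 2.8056
df = 2
p-value (upper-tail) = 0.24591
At α=0.1: p ≥ α → fail to reject H₀

reject H₀: no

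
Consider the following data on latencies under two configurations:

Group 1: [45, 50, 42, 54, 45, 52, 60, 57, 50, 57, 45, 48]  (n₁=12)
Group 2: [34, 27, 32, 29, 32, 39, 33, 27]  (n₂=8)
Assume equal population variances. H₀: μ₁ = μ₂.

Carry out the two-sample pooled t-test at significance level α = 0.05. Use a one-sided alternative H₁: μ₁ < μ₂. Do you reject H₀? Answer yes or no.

reject H₀: no

x̄₁=50.417, s₁=5.712, n₁=12
x̄₂=31.625, s₂=3.998, n₂=8
s_p² = [11·5.712² + 7·3.998²]/18 = 26.1551
SE = √(s_p²·(1/12+1/8)) = 2.3343
t = (50.417−31.625)/2.3343 = 8.0502
df = 18
p-value (one-sided, H₁ less) = 1.00000
At α=0.05: p ≥ α → fail to reject H₀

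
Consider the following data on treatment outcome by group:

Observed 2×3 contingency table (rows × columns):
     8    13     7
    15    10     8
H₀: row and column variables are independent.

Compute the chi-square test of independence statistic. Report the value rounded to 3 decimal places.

Row totals [28, 33], col totals [23, 23, 15], n=61
χ² = (8−10.56)²/10.56 + (13−10.56)²/10.56 + (7−6.89)²/6.89 + (15−12.44)²/12.44 + (10−12.44)²/12.44 + (8−8.11)²/8.11 = 2.1933
df = 2

test statistic = 2.193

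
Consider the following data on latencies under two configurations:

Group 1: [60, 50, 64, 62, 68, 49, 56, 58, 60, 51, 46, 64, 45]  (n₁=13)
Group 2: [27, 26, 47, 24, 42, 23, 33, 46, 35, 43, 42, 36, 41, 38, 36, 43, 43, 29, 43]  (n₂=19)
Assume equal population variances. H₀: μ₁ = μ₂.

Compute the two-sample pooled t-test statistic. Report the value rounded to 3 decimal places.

x̄₁=56.385, s₁=7.489, n₁=13
x̄₂=36.684, s₂=7.682, n₂=19
s_p² = [12·7.489² + 18·7.682²]/30 = 57.8394
SE = √(s_p²·(1/13+1/19)) = 2.7374
t = (56.385−36.684)/2.7374 = 7.1968
df = 30

test statistic = 7.197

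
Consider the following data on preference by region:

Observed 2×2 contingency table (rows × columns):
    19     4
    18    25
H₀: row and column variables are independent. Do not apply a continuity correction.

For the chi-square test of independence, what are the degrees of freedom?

df = (r−1)(c−1) = (2−1)·(2−1) = 1

degrees of freedom = 1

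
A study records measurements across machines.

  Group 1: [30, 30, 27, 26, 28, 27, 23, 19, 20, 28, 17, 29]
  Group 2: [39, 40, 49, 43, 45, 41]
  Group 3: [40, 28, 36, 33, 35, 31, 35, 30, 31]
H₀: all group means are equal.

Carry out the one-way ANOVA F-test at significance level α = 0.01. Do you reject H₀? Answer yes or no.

reject H₀: yes

Group means [25.33, 42.83, 33.22], grand mean 31.852
SSB = Σnᵢ(x̄ᵢ−x̄)² = 1250.352; SSW = ΣΣ(x−x̄ᵢ)² = 397.056
MSB = 1250.352/2 = 625.1759; MSW = 397.056/24 = 16.5440
F = MSB/MSW = 37.7887
df = (2, 24)
p-value (upper-tail) = 0.00000
At α=0.01: p < α → reject H₀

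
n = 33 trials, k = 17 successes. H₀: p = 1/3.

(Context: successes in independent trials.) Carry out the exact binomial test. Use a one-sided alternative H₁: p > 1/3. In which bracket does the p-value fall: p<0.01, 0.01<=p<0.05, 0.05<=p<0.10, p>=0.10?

Exact binomial: n=33, k=17, p₀=1/3=0.3333
P(X≥17) from Σ C(n,i)·p₀^i·(1−p₀)^(n−i)
p-value (one-sided, H₁ greater) = 0.02348
→ bracket: 0.01<=p<0.05

p-value bracket: 0.01<=p<0.05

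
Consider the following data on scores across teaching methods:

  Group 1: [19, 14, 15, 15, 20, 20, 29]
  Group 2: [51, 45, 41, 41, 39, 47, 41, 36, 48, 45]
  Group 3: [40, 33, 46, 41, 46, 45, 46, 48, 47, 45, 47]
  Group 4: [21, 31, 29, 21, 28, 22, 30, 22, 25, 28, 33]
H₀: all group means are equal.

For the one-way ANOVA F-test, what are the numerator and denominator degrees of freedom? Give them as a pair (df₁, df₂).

k = 4 groups, N = 39 total
df = (k−1, N−k) = (4−1, 39−4) = (3, 35)

degrees of freedom = [3, 35]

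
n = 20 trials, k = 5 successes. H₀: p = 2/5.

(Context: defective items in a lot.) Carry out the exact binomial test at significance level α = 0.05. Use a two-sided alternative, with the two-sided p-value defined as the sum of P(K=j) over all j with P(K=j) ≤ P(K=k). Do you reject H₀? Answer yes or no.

Exact binomial: n=20, k=5, p₀=2/5=0.4000
P(X=j) = C(n,j)·p₀^j·(1−p₀)^(n−j); p = Σ P(X=j) over j with P(X=j) ≤ P(X=5)
p-value (two-sided) = 0.25312
At α=0.05: p ≥ α → fail to reject H₀

reject H₀: no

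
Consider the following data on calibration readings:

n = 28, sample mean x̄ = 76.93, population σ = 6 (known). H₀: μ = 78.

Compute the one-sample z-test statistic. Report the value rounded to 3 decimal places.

test statistic = -0.944

SE = σ/√n = 6/√28 = 1.1339
z = (x̄−μ₀)/SE = (76.93−78)/1.1339 = -0.9437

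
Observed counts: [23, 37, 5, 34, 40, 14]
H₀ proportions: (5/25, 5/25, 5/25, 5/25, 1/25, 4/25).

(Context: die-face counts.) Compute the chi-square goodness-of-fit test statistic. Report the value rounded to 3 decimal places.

test statistic = 217.065

n = 153; E_i = n·p_i = [30.60, 30.60, 30.60, 30.60, 6.12, 24.48]
χ² = (23−30.60)²/30.60 + (37−30.60)²/30.60 + (5−30.60)²/30.60 + (34−30.60)²/30.60 + (40−6.12)²/6.12 + (14−24.48)²/24.48 = 217.0654
df = 5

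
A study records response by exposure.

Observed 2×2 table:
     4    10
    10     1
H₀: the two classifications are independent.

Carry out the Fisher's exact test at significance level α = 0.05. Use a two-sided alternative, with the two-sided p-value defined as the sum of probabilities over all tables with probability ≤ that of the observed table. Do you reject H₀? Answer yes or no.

reject H₀: yes

Margins: r₁=14, r₂=11, c₁=14, c₂=11, n=25
p_obs = C(14,4)·C(11,10)/C(25,14); sum pmf over tables with pmf ≤ p_obs
p-value (two-sided) = 0.00371
At α=0.05: p < α → reject H₀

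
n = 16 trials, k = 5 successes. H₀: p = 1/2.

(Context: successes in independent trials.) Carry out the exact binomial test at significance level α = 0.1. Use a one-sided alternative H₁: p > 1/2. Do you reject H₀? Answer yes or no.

reject H₀: no

Exact binomial: n=16, k=5, p₀=1/2=0.5000
P(X≥5) from Σ C(n,i)·p₀^i·(1−p₀)^(n−i)
p-value (one-sided, H₁ greater) = 0.96159
At α=0.1: p ≥ α → fail to reject H₀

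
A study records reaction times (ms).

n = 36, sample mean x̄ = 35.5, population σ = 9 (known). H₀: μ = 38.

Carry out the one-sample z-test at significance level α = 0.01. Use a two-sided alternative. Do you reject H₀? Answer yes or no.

reject H₀: no

SE = σ/√n = 9/√36 = 1.5000
z = (x̄−μ₀)/SE = (35.5−38)/1.5000 = -1.6667
p-value (two-sided) = 0.09558
At α=0.01: p ≥ α → fail to reject H₀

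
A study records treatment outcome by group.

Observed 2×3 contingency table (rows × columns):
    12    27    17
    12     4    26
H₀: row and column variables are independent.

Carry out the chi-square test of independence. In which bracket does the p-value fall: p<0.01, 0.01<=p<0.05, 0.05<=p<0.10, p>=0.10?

Row totals [56, 42], col totals [24, 31, 43], n=98
χ² = (12−13.71)²/13.71 + (27−17.71)²/17.71 + (17−24.57)²/24.57 + (12−10.29)²/10.29 + (4−13.29)²/13.29 + (26−18.43)²/18.43 = 17.3013
df = 2
p-value (upper-tail) = 0.00018
→ bracket: p<0.01

p-value bracket: p<0.01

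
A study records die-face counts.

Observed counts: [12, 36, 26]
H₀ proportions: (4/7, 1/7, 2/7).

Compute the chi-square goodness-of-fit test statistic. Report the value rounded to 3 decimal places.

n = 74; E_i = n·p_i = [42.29, 10.57, 21.14]
χ² = (12−42.29)²/42.29 + (36−10.57)²/10.57 + (26−21.14)²/21.14 = 83.9730
df = 2

test statistic = 83.973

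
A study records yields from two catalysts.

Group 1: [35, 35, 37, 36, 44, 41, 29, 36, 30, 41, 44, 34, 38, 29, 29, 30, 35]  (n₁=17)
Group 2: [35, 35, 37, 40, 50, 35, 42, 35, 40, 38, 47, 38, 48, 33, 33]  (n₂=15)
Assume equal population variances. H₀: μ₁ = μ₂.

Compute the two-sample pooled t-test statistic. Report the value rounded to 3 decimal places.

x̄₁=35.471, s₁=5.026, n₁=17
x̄₂=39.067, s₂=5.470, n₂=15
s_p² = [16·5.026² + 14·5.470²]/30 = 27.4390
SE = √(s_p²·(1/17+1/15)) = 1.8556
t = (35.471−39.067)/1.8556 = -1.9379
df = 30

test statistic = -1.938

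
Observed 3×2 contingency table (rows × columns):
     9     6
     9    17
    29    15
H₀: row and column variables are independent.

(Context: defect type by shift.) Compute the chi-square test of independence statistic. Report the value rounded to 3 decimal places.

test statistic = 6.638

Row totals [15, 26, 44], col totals [47, 38], n=85
χ² = (9−8.29)²/8.29 + (6−6.71)²/6.71 + (9−14.38)²/14.38 + (17−11.62)²/11.62 + (29−24.33)²/24.33 + (15−19.67)²/19.67 = 6.6376
df = 2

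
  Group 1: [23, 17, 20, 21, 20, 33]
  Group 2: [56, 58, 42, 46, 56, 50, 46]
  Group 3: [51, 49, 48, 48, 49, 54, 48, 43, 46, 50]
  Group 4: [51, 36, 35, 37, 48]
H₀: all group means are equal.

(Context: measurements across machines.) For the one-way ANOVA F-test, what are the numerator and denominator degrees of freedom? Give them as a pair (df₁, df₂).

k = 4 groups, N = 28 total
df = (k−1, N−k) = (4−1, 28−4) = (3, 24)

degrees of freedom = [3, 24]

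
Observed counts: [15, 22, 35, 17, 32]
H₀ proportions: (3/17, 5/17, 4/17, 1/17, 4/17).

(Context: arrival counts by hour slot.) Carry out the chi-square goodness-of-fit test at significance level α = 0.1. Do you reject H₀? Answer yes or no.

n = 121; E_i = n·p_i = [21.35, 35.59, 28.47, 7.12, 28.47]
χ² = (15−21.35)²/21.35 + (22−35.59)²/35.59 + (35−28.47)²/28.47 + (17−7.12)²/7.12 + (32−28.47)²/28.47 = 22.7343
df = 4
p-value (upper-tail) = 0.00014
At α=0.1: p < α → reject H₀

reject H₀: yes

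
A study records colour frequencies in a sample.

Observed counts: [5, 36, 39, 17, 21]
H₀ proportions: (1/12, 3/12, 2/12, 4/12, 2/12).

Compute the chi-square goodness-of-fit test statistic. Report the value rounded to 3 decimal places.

n = 118; E_i = n·p_i = [9.83, 29.50, 19.67, 39.33, 19.67]
χ² = (5−9.83)²/9.83 + (36−29.50)²/29.50 + (39−19.67)²/19.67 + (17−39.33)²/39.33 + (21−19.67)²/19.67 = 35.5847
df = 4

test statistic = 35.585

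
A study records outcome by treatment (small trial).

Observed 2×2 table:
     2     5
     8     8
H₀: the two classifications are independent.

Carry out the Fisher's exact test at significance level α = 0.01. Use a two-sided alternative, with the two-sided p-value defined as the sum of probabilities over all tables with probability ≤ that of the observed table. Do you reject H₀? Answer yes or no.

Margins: r₁=7, r₂=16, c₁=10, c₂=13, n=23
p_obs = C(7,2)·C(16,8)/C(23,10); sum pmf over tables with pmf ≤ p_obs
p-value (two-sided) = 0.40503
At α=0.01: p ≥ α → fail to reject H₀

reject H₀: no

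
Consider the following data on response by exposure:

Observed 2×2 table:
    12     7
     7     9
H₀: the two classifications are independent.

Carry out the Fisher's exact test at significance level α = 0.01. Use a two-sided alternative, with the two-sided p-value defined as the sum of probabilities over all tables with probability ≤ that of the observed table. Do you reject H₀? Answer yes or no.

Margins: r₁=19, r₂=16, c₁=19, c₂=16, n=35
p_obs = C(19,12)·C(16,7)/C(35,19); sum pmf over tables with pmf ≤ p_obs
p-value (two-sided) = 0.31789
At α=0.01: p ≥ α → fail to reject H₀

reject H₀: no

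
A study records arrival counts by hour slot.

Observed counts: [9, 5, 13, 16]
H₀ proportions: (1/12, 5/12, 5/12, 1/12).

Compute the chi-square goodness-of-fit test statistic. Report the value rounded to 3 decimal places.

test statistic = 61.874

n = 43; E_i = n·p_i = [3.58, 17.92, 17.92, 3.58]
χ² = (9−3.58)²/3.58 + (5−17.92)²/17.92 + (13−17.92)²/17.92 + (16−3.58)²/3.58 = 61.8744
df = 3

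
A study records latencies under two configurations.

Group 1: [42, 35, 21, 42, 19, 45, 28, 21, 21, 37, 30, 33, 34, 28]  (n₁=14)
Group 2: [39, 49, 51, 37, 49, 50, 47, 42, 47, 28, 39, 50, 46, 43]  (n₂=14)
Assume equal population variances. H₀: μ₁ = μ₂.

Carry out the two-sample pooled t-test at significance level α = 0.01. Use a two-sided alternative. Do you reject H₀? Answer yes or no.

x̄₁=31.143, s₁=8.619, n₁=14
x̄₂=44.071, s₂=6.522, n₂=14
s_p² = [13·8.619² + 13·6.522²]/26 = 58.4093
SE = √(s_p²·(1/14+1/14)) = 2.8886
t = (31.143−44.071)/2.8886 = -4.4757
df = 26
p-value (two-sided) = 0.00013
At α=0.01: p < α → reject H₀

reject H₀: yes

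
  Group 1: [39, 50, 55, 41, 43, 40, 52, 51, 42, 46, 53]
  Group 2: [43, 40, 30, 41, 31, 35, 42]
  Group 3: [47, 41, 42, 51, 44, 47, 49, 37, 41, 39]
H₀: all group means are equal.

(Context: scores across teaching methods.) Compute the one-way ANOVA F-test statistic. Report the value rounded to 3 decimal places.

test statistic = 6.422

Group means [46.55, 37.43, 43.80], grand mean 43.286
SSB = Σnᵢ(x̄ᵢ−x̄)² = 359.673; SSW = ΣΣ(x−x̄ᵢ)² = 700.042
MSB = 359.673/2 = 179.8364; MSW = 700.042/25 = 28.0017
F = MSB/MSW = 6.4223
df = (2, 25)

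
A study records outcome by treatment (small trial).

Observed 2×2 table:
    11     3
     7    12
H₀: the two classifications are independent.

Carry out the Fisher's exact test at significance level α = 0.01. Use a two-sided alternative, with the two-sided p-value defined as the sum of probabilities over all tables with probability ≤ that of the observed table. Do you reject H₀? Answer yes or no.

reject H₀: no

Margins: r₁=14, r₂=19, c₁=18, c₂=15, n=33
p_obs = C(14,11)·C(19,7)/C(33,18); sum pmf over tables with pmf ≤ p_obs
p-value (two-sided) = 0.03290
At α=0.01: p ≥ α → fail to reject H₀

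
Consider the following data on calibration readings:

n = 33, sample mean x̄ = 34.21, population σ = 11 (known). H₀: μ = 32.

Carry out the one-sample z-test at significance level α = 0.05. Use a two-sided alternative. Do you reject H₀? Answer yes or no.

reject H₀: no

SE = σ/√n = 11/√33 = 1.9149
z = (x̄−μ₀)/SE = (34.21−32)/1.9149 = 1.1541
p-value (two-sided) = 0.24844
At α=0.05: p ≥ α → fail to reject H₀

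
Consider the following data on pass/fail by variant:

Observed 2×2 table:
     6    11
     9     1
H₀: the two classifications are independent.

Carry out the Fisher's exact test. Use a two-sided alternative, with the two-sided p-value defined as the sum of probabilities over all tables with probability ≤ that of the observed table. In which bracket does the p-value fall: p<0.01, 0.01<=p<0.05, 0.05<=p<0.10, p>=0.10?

p-value bracket: 0.01<=p<0.05

Margins: r₁=17, r₂=10, c₁=15, c₂=12, n=27
p_obs = C(17,6)·C(10,9)/C(27,15); sum pmf over tables with pmf ≤ p_obs
p-value (two-sided) = 0.01404
→ bracket: 0.01<=p<0.05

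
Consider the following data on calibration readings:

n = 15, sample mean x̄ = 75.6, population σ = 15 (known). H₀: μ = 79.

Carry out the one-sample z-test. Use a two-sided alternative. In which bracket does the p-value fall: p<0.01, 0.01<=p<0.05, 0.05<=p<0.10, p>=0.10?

p-value bracket: p>=0.10

SE = σ/√n = 15/√15 = 3.8730
z = (x̄−μ₀)/SE = (75.6−79)/3.8730 = -0.8779
p-value (two-sided) = 0.38001
→ bracket: p>=0.10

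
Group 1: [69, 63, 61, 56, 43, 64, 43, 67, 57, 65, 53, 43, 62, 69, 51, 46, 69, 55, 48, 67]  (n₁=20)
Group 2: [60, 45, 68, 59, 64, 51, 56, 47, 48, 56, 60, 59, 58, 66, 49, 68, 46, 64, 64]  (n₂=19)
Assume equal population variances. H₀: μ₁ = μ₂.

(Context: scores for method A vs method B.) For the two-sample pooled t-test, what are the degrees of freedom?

df = n₁ + n₂ − 2 = 20 + 19 − 2 = 37

degrees of freedom = 37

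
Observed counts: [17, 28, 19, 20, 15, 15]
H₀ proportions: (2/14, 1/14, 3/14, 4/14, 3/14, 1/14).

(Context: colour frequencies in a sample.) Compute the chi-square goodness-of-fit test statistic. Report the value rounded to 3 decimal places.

n = 114; E_i = n·p_i = [16.29, 8.14, 24.43, 32.57, 24.43, 8.14]
χ² = (17−16.29)²/16.29 + (28−8.14)²/8.14 + (19−24.43)²/24.43 + (20−32.57)²/32.57 + (15−24.43)²/24.43 + (15−8.14)²/8.14 = 63.9269
df = 5

test statistic = 63.927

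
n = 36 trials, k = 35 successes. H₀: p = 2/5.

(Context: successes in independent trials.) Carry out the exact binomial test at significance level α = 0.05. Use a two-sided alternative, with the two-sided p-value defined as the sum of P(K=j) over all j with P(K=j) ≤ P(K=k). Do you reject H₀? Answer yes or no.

Exact binomial: n=36, k=35, p₀=2/5=0.4000
P(X=j) = C(n,j)·p₀^j·(1−p₀)^(n−j); p = Σ P(X=j) over j with P(X=j) ≤ P(X=35)
p-value (two-sided) = 0.00000
At α=0.05: p < α → reject H₀

reject H₀: yes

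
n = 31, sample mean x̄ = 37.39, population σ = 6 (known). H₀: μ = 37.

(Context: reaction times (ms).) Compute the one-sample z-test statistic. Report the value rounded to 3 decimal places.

SE = σ/√n = 6/√31 = 1.0776
z = (x̄−μ₀)/SE = (37.39−37)/1.0776 = 0.3619

test statistic = 0.362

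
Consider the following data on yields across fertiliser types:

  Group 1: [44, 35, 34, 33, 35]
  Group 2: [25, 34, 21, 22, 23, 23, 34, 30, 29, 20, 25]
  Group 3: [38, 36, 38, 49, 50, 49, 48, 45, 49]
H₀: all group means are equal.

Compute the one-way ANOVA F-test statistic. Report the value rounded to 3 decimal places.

test statistic = 32.465

Group means [36.20, 26.00, 44.67], grand mean 34.760
SSB = Σnᵢ(x̄ᵢ−x̄)² = 1737.760; SSW = ΣΣ(x−x̄ᵢ)² = 588.800
MSB = 1737.760/2 = 868.8800; MSW = 588.800/22 = 26.7636
F = MSB/MSW = 32.4649
df = (2, 22)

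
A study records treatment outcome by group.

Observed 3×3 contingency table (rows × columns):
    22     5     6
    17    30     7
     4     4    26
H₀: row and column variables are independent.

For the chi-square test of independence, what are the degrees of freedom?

df = (r−1)(c−1) = (3−1)·(3−1) = 4

degrees of freedom = 4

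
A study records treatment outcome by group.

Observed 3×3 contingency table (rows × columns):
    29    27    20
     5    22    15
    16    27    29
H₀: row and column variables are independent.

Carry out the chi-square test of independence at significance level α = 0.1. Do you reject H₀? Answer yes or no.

Row totals [76, 42, 72], col totals [50, 76, 64], n=190
χ² = (29−20.00)²/20.00 + (27−30.40)²/30.40 + (20−25.60)²/25.60 + (5−11.05)²/11.05 + (22−16.80)²/16.80 + (15−14.15)²/14.15 + (16−18.95)²/18.95 + (27−28.80)²/28.80 + (29−24.25)²/24.25 = 12.1310
df = 4
p-value (upper-tail) = 0.01640
At α=0.1: p < α → reject H₀

reject H₀: yes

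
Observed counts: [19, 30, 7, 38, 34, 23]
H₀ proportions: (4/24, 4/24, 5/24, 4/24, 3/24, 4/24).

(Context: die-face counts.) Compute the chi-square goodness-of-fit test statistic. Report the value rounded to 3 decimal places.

test statistic = 40.306

n = 151; E_i = n·p_i = [25.17, 25.17, 31.46, 25.17, 18.88, 25.17]
χ² = (19−25.17)²/25.17 + (30−25.17)²/25.17 + (7−31.46)²/31.46 + (38−25.17)²/25.17 + (34−18.88)²/18.88 + (23−25.17)²/25.17 = 40.3060
df = 5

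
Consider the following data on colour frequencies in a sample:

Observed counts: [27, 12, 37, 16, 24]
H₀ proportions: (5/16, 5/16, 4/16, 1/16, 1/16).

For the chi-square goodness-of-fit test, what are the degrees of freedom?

degrees of freedom = 4

df = k − 1 = 5 − 1 = 4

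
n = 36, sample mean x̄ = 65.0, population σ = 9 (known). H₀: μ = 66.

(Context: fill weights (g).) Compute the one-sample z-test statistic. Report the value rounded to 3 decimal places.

test statistic = -0.667

SE = σ/√n = 9/√36 = 1.5000
z = (x̄−μ₀)/SE = (65.0−66)/1.5000 = -0.6667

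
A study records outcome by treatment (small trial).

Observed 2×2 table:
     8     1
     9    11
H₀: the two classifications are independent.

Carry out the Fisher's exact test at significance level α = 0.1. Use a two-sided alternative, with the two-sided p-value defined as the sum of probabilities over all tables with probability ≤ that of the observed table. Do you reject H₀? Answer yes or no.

reject H₀: yes

Margins: r₁=9, r₂=20, c₁=17, c₂=12, n=29
p_obs = C(9,8)·C(20,9)/C(29,17); sum pmf over tables with pmf ≤ p_obs
p-value (two-sided) = 0.04317
At α=0.1: p < α → reject H₀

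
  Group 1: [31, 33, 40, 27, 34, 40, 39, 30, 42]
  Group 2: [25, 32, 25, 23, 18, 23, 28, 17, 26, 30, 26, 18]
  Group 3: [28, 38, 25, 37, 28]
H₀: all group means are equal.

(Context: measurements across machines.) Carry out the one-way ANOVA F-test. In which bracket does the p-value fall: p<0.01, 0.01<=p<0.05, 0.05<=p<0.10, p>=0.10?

Group means [35.11, 24.25, 31.20], grand mean 29.346
SSB = Σnᵢ(x̄ᵢ−x̄)² = 627.946; SSW = ΣΣ(x−x̄ᵢ)² = 611.939
MSB = 627.946/2 = 313.9729; MSW = 611.939/23 = 26.6060
F = MSB/MSW = 11.8008
df = (2, 23)
p-value (upper-tail) = 0.00030
→ bracket: p<0.01

p-value bracket: p<0.01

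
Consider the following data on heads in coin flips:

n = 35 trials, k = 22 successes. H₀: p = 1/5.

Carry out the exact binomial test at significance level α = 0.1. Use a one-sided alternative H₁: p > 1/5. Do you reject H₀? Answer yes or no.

reject H₀: yes

Exact binomial: n=35, k=22, p₀=1/5=0.2000
P(X≥22) from Σ C(n,i)·p₀^i·(1−p₀)^(n−i)
p-value (one-sided, H₁ greater) = 0.00000
At α=0.1: p < α → reject H₀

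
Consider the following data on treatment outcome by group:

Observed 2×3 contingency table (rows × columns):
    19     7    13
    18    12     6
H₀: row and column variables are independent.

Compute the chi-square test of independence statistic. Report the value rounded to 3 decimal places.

test statistic = 3.808

Row totals [39, 36], col totals [37, 19, 19], n=75
χ² = (19−19.24)²/19.24 + (7−9.88)²/9.88 + (13−9.88)²/9.88 + (18−17.76)²/17.76 + (12−9.12)²/9.12 + (6−9.12)²/9.12 = 3.8079
df = 2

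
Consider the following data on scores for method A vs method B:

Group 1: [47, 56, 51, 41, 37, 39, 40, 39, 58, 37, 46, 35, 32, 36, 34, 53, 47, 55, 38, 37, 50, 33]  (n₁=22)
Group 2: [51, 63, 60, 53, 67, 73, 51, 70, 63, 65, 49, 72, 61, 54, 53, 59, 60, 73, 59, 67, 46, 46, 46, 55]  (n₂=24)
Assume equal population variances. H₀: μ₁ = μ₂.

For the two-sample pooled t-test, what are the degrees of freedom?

degrees of freedom = 44

df = n₁ + n₂ − 2 = 22 + 24 − 2 = 44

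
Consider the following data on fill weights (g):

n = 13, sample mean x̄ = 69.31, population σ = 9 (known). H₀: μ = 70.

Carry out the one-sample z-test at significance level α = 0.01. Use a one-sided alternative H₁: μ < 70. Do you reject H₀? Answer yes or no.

reject H₀: no

SE = σ/√n = 9/√13 = 2.4962
z = (x̄−μ₀)/SE = (69.31−70)/2.4962 = -0.2764
p-value (one-sided, H₁ less) = 0.39111
At α=0.01: p ≥ α → fail to reject H₀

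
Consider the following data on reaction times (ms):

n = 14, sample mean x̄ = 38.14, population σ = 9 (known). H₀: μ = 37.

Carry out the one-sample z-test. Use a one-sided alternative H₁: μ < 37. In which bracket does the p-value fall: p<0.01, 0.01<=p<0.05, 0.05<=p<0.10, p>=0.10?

p-value bracket: p>=0.10

SE = σ/√n = 9/√14 = 2.4054
z = (x̄−μ₀)/SE = (38.14−37)/2.4054 = 0.4739
p-value (one-sided, H₁ less) = 0.68223
→ bracket: p>=0.10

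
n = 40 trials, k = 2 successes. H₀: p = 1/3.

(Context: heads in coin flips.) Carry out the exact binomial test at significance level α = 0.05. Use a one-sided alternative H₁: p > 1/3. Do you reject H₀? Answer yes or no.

Exact binomial: n=40, k=2, p₀=1/3=0.3333
P(X≥2) from Σ C(n,i)·p₀^i·(1−p₀)^(n−i)
p-value (one-sided, H₁ greater) = 1.00000
At α=0.05: p ≥ α → fail to reject H₀

reject H₀: no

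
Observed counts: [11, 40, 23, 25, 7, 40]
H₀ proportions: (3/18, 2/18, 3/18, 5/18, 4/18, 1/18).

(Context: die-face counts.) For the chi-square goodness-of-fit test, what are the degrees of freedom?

df = k − 1 = 6 − 1 = 5

degrees of freedom = 5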